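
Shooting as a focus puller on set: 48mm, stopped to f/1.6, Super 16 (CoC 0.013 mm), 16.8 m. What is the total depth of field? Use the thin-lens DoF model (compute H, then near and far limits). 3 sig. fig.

5.20 m

Hyperfocal distance H = f²/(N·c) + f = 48²/(1.6 × 0.013) + 48 = 2304/0.0208 + 48 ≈ 110817.2 mm ≈ 110.8 m.
Near limit Dn = s·(H − f)/(H + s − 2f) = 16800 × (110817.2 − 48) / (110817.2 + 16800 − 2 × 48) = 16800 × 110769.2 / 127521.2 ≈ 14593.0 mm.
Far limit Df = s·(H − f)/(H − s) = 16800 × (110817.2 − 48) / (110817.2 − 16800) = 16800 × 110769.2 / 94017.2 ≈ 19793.4 mm.
Depth of field = Df − Dn = 19793.4 − 14593.0 ≈ 5200.4 mm ≈ 5.20 m.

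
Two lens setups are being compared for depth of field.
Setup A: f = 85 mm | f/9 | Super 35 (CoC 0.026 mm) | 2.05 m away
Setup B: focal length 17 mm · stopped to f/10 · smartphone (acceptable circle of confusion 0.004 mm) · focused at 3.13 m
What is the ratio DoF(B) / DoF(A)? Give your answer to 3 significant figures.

Setup A: H = 85²/(9×0.026) + 85 ≈ 30961.1 mm; DoF = Df − Dn = 2189.33 − 1927.34 ≈ 261.99 mm.
Setup B: H = 17²/(10×0.004) + 17 ≈ 7242.0 mm; DoF = Df − Dn = 5499.6 − 2187.5 ≈ 3312.1 mm.
Ratio = 3312.1 / 261.99 ≈ 12.6.

12.6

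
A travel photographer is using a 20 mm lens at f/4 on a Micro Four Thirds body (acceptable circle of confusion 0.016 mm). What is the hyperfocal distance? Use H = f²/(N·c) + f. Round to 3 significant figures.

6.27 m

Hyperfocal distance H = f²/(N·c) + f = 20²/(4 × 0.016) + 20 = 400/0.064 + 20 ≈ 6270.0 mm ≈ 6.27 m.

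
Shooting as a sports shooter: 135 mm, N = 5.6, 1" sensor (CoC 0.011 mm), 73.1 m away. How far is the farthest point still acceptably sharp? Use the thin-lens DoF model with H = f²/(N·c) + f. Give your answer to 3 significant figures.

Hyperfocal distance H = f²/(N·c) + f = 135²/(5.6 × 0.011) + 135 = 18225/0.0616 + 135 ≈ 295995.4 mm ≈ 296.0 m.
Far limit Df = s·(H − f)/(H − s) = 73100 × (295995.4 − 135) / (295995.4 − 73100) = 73100 × 295860.4 / 222895.4 ≈ 97029 mm ≈ 97.0 m.

97.0 m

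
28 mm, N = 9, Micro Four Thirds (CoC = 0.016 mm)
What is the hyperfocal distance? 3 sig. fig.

5.47 m

Hyperfocal distance H = f²/(N·c) + f = 28²/(9 × 0.016) + 28 = 784/0.144 + 28 ≈ 5472.4 mm ≈ 5.47 m.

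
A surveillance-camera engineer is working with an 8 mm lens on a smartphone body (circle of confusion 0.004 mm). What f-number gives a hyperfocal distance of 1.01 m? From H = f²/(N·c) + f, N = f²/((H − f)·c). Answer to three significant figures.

f/16

Rearrange H = f²/(N·c) + f for N: N = f² / ((H − f)·c).
N = 8² / ((1010 − 8) × 0.004) = 64 / 4.008 ≈ 16.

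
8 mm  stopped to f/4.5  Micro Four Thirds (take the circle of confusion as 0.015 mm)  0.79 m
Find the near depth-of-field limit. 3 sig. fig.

Hyperfocal distance H = f²/(N·c) + f = 8²/(4.5 × 0.015) + 8 = 64/0.0675 + 8 ≈ 956.1 mm ≈ 0.956 m.
Near limit Dn = s·(H − f)/(H + s − 2f) = 790 × (956.1 − 8) / (956.1 + 790 − 2 × 8) = 790 × 948.1 / 1730.1 ≈ 432.93 mm.

433 mm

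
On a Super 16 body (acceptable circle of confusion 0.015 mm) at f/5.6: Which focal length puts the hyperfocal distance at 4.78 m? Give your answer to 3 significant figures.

From H = f²/(N·c) + f, with f ≪ H: f ≈ √(H·N·c) = √(4780 × 5.6 × 0.015) = √401.52 ≈ 20.04 mm.
The +f correction barely moves this — solving exactly, f² + N·c·f − N·c·H = 0 ⇒ f = (−N·c + √((N·c)² + 4·N·c·H))/2 = (−0.084 + √1606.1)/2 ≈ 19.996 mm, so f ≈ 20.0 mm.

20.0 mm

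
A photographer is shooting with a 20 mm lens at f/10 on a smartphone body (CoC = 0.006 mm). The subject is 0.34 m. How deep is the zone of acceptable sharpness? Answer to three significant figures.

32.7 mm

Hyperfocal distance H = f²/(N·c) + f = 20²/(10 × 0.006) + 20 = 400/0.06 + 20 ≈ 6686.7 mm ≈ 6.687 m.
Near limit Dn = s·(H − f)/(H + s − 2f) = 340 × (6686.7 − 20) / (6686.7 + 340 − 2 × 20) = 340 × 6666.7 / 6986.7 ≈ 324.427 mm.
Far limit Df = s·(H − f)/(H − s) = 340 × (6686.7 − 20) / (6686.7 − 340) = 340 × 6666.7 / 6346.7 ≈ 357.143 mm.
Depth of field = Df − Dn = 357.143 − 324.427 ≈ 32.716 mm.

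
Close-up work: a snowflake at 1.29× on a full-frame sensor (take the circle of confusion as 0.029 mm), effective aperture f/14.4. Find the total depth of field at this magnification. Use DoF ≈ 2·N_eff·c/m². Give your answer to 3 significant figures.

At magnification m, DoF ≈ 2·N_eff·c/m² = 2 × 14.4 × 0.029 / 1.29² = 0.8352 / 1.664 ≈ 0.502 mm.

0.502 mm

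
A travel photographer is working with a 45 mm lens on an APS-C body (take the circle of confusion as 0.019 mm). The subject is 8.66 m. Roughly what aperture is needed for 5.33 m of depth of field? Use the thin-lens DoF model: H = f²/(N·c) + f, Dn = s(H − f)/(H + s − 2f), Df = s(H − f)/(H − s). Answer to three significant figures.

f/3.50

Write h = H − f = f²/(N·c). The thin-lens limits are Dn = s·h/(h + (s−f)) and Df = s·h/(h − (s−f)), so DoF = Df − Dn = 2·s·(s−f)·h / (h² − (s−f)²).
That is a quadratic in h: DoF·h² − 2·s·(s−f)·h − DoF·(s−f)² = 0 ⇒ h = (s−f)·(s + √(s² + DoF²)) / DoF = 8615 × (8660 + √(8660² + 5330²)) / 5330 = 8615 × (8660 + 10168.8) / 5330 ≈ 30433 mm.
Then N = f²/(c·h) = 45² / (0.019 × 30433) = 2025 / 578.23 ≈ 3.50.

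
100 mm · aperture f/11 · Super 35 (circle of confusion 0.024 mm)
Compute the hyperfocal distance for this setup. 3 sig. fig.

38.0 m

Hyperfocal distance H = f²/(N·c) + f = 100²/(11 × 0.024) + 100 = 10000/0.264 + 100 ≈ 37978.8 mm ≈ 38.0 m.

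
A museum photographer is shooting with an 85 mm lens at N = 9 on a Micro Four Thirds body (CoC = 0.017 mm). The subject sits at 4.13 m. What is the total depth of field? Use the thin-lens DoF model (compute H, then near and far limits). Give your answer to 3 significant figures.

Hyperfocal distance H = f²/(N·c) + f = 85²/(9 × 0.017) + 85 = 7225/0.153 + 85 ≈ 47307.2 mm ≈ 47.31 m.
Near limit Dn = s·(H − f)/(H + s − 2f) = 4130 × (47307.2 − 85) / (47307.2 + 4130 − 2 × 85) = 4130 × 47222.2 / 51267.2 ≈ 3804.14 mm.
Far limit Df = s·(H − f)/(H − s) = 4130 × (47307.2 − 85) / (47307.2 − 4130) = 4130 × 47222.2 / 43177.2 ≈ 4516.91 mm.
Depth of field = Df − Dn = 4516.91 − 3804.14 ≈ 712.77 mm ≈ 0.713 m.

0.713 m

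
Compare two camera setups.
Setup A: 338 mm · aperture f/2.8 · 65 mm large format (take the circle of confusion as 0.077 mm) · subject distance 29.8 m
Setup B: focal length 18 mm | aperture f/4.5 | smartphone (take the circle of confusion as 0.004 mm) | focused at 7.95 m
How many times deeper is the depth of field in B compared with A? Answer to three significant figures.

Setup A: H = 338²/(2.8×0.077) + 338 ≈ 530226.7 mm; DoF = Df − Dn = 31554.4 − 28230.4 ≈ 3324.0 mm.
Setup B: H = 18²/(4.5×0.004) + 18 ≈ 18018.0 mm; DoF = Df − Dn = 14213.3 − 5518.3 ≈ 8695.0 mm.
Ratio = 8695.0 / 3324.0 ≈ 2.62.

2.62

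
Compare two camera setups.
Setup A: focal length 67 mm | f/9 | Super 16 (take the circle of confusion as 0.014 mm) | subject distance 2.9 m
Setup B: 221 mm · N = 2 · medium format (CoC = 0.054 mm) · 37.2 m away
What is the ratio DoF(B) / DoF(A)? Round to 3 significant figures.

13.2

Setup A: H = 67²/(9×0.014) + 67 ≈ 35694.0 mm; DoF = Df − Dn = 3150.52 − 2686.38 ≈ 464.14 mm.
Setup B: H = 221²/(2×0.054) + 221 ≈ 452452.5 mm; DoF = Df − Dn = 40512.7 − 34388.1 ≈ 6124.6 mm.
Ratio = 6124.6 / 464.14 ≈ 13.2.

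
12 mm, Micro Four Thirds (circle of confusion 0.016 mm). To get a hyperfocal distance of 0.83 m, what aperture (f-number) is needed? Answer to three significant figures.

f/11

Rearrange H = f²/(N·c) + f for N: N = f² / ((H − f)·c).
N = 12² / ((830 − 12) × 0.016) = 144 / 13.09 ≈ 11.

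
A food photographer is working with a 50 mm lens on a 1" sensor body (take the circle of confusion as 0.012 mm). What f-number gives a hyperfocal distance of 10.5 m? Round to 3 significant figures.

f/19.9

Rearrange H = f²/(N·c) + f for N: N = f² / ((H − f)·c).
N = 50² / ((10500 − 50) × 0.012) = 2500 / 125.4 ≈ 19.9.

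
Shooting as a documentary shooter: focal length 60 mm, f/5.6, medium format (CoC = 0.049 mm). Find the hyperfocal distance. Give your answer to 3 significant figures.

13.2 m

Hyperfocal distance H = f²/(N·c) + f = 60²/(5.6 × 0.049) + 60 = 3600/0.2744 + 60 ≈ 13179.5 mm ≈ 13.2 m.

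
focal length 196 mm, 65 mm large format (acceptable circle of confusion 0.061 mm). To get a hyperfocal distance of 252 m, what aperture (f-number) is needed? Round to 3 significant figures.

Rearrange H = f²/(N·c) + f for N: N = f² / ((H − f)·c).
N = 196² / ((252000 − 196) × 0.061) = 38416 / 15360 ≈ 2.50.

f/2.50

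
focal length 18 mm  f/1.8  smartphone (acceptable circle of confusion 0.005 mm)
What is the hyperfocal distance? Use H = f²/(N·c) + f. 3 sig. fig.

36.0 m

Hyperfocal distance H = f²/(N·c) + f = 18²/(1.8 × 0.005) + 18 = 324/0.009 + 18 ≈ 36018.0 mm ≈ 36.0 m.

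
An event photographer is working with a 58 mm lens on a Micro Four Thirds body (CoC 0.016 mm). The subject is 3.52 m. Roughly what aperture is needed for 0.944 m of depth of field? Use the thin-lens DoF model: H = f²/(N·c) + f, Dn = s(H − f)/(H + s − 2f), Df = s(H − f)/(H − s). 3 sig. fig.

f/8

Write h = H − f = f²/(N·c). The thin-lens limits are Dn = s·h/(h + (s−f)) and Df = s·h/(h − (s−f)), so DoF = Df − Dn = 2·s·(s−f)·h / (h² − (s−f)²).
That is a quadratic in h: DoF·h² − 2·s·(s−f)·h − DoF·(s−f)² = 0 ⇒ h = (s−f)·(s + √(s² + DoF²)) / DoF = 3462 × (3520 + √(3520² + 944²)) / 944 = 3462 × (3520 + 3644.38) / 944 ≈ 26274 mm.
Then N = f²/(c·h) = 58² / (0.016 × 26274) = 3364 / 420.39 ≈ 8.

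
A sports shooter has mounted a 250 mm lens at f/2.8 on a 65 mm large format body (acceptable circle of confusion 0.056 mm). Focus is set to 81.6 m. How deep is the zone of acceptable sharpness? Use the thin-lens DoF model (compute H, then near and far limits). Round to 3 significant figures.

Hyperfocal distance H = f²/(N·c) + f = 250²/(2.8 × 0.056) + 250 = 62500/0.1568 + 250 ≈ 398846.9 mm ≈ 398.8 m.
Near limit Dn = s·(H − f)/(H + s − 2f) = 81600 × (398846.9 − 250) / (398846.9 + 81600 − 2 × 250) = 81600 × 398596.9 / 479946.9 ≈ 67769 mm.
Far limit Df = s·(H − f)/(H − s) = 81600 × (398846.9 − 250) / (398846.9 − 81600) = 81600 × 398596.9 / 317246.9 ≈ 102524 mm.
Depth of field = Df − Dn = 102524 − 67769 ≈ 34755 mm ≈ 34.8 m.

34.8 m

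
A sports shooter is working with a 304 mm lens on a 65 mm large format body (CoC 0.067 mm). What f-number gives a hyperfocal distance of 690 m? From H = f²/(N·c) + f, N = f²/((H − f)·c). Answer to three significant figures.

Rearrange H = f²/(N·c) + f for N: N = f² / ((H − f)·c).
N = 304² / ((690000 − 304) × 0.067) = 92416 / 46210 ≈ 2.00.

f/2.00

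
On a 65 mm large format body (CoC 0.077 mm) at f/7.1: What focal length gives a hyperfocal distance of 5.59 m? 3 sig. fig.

55.0 mm

From H = f²/(N·c) + f, with f ≪ H: f ≈ √(H·N·c) = √(5590 × 7.1 × 0.077) = √3056.1 ≈ 55.28 mm.
Exact: f² + N·c·f − N·c·H = 0 ⇒ f = (−N·c + √((N·c)² + 4·N·c·H))/2 = (−0.5467 + √12225)/2 ≈ 55.009 mm ≈ 55.0 mm.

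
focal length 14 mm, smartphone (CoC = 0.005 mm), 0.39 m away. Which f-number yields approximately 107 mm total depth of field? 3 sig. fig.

Write h = H − f = f²/(N·c). The thin-lens limits are Dn = s·h/(h + (s−f)) and Df = s·h/(h − (s−f)), so DoF = Df − Dn = 2·s·(s−f)·h / (h² − (s−f)²).
That is a quadratic in h: DoF·h² − 2·s·(s−f)·h − DoF·(s−f)² = 0 ⇒ h = (s−f)·(s + √(s² + DoF²)) / DoF = 376 × (390 + √(390² + 107²)) / 107 = 376 × (390 + 404.412) / 107 ≈ 2791.6 mm.
Then N = f²/(c·h) = 14² / (0.005 × 2791.6) = 196 / 13.958 ≈ 14.

f/14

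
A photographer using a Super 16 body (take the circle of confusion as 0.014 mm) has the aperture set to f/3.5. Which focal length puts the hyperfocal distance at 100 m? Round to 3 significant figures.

From H = f²/(N·c) + f, with f ≪ H: f ≈ √(H·N·c) = √(100000 × 3.5 × 0.014) = √4900.0 ≈ 70.00 mm.
The +f correction barely moves this — solving exactly, f² + N·c·f − N·c·H = 0 ⇒ f = (−N·c + √((N·c)² + 4·N·c·H))/2 = (−0.049 + √19600)/2 ≈ 69.976 mm, so f ≈ 70.0 mm.

70.0 mm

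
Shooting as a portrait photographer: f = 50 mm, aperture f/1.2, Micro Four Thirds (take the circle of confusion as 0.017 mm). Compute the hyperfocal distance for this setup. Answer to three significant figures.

123 m

Hyperfocal distance H = f²/(N·c) + f = 50²/(1.2 × 0.017) + 50 = 2500/0.0204 + 50 ≈ 122599.0 mm ≈ 123 m.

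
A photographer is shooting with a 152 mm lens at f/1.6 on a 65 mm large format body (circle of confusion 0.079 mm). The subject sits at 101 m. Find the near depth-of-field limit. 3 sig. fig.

65.1 m

Hyperfocal distance H = f²/(N·c) + f = 152²/(1.6 × 0.079) + 152 = 23104/0.1264 + 152 ≈ 182936.8 mm ≈ 182.9 m.
Near limit Dn = s·(H − f)/(H + s − 2f) = 101000 × (182936.8 − 152) / (182936.8 + 101000 − 2 × 152) = 101000 × 182784.8 / 283632.8 ≈ 65089 mm ≈ 65.1 m.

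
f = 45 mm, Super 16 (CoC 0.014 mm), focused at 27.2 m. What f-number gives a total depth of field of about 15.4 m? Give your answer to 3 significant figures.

Write h = H − f = f²/(N·c). The thin-lens limits are Dn = s·h/(h + (s−f)) and Df = s·h/(h − (s−f)), so DoF = Df − Dn = 2·s·(s−f)·h / (h² − (s−f)²).
That is a quadratic in h: DoF·h² − 2·s·(s−f)·h − DoF·(s−f)² = 0 ⇒ h = (s−f)·(s + √(s² + DoF²)) / DoF = 27155 × (27200 + √(27200² + 15400²)) / 15400 = 27155 × (27200 + 31257.0) / 15400 ≈ 103078 mm.
Then N = f²/(c·h) = 45² / (0.014 × 103078) = 2025 / 1443.1 ≈ 1.40.

f/1.40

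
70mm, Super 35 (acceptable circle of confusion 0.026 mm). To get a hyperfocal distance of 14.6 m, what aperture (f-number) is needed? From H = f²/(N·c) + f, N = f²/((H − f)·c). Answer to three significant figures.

Rearrange H = f²/(N·c) + f for N: N = f² / ((H − f)·c).
N = 70² / ((14600 − 70) × 0.026) = 4900 / 377.8 ≈ 13.

f/13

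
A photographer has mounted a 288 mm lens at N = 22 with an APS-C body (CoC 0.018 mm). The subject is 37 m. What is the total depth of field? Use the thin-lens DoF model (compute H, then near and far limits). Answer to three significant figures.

Hyperfocal distance H = f²/(N·c) + f = 288²/(22 × 0.018) + 288 = 82944/0.396 + 288 ≈ 209742.5 mm ≈ 209.7 m.
Near limit Dn = s·(H − f)/(H + s − 2f) = 37000 × (209742.5 − 288) / (209742.5 + 37000 − 2 × 288) = 37000 × 209454.5 / 246166.5 ≈ 31482 mm.
Far limit Df = s·(H − f)/(H − s) = 37000 × (209742.5 − 288) / (209742.5 − 37000) = 37000 × 209454.5 / 172742.5 ≈ 44863 mm.
Depth of field = Df − Dn = 44863 − 31482 ≈ 13381 mm ≈ 13.4 m.

13.4 m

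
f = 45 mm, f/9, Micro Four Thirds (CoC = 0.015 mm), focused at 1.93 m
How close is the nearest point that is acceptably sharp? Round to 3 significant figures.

Hyperfocal distance H = f²/(N·c) + f = 45²/(9 × 0.015) + 45 = 2025/0.135 + 45 ≈ 15045.0 mm ≈ 15.04 m.
Near limit Dn = s·(H − f)/(H + s − 2f) = 1930 × (15045.0 − 45) / (15045.0 + 1930 − 2 × 45) = 1930 × 15000.0 / 16885.0 ≈ 1714.5 mm ≈ 1.71 m.

1.71 m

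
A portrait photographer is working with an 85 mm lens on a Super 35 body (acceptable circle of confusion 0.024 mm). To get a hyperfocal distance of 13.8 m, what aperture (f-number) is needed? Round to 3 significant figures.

f/21.9

Rearrange H = f²/(N·c) + f for N: N = f² / ((H − f)·c).
N = 85² / ((13800 − 85) × 0.024) = 7225 / 329.2 ≈ 21.9.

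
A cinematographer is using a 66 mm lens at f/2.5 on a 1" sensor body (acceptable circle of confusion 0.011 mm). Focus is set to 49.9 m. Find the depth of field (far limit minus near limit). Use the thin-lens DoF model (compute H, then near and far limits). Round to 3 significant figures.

34.8 m

Hyperfocal distance H = f²/(N·c) + f = 66²/(2.5 × 0.011) + 66 = 4356/0.0275 + 66 ≈ 158466.0 mm ≈ 158.5 m.
Near limit Dn = s·(H − f)/(H + s − 2f) = 49900 × (158466.0 − 66) / (158466.0 + 49900 − 2 × 66) = 49900 × 158400.0 / 208234.0 ≈ 37958 mm.
Far limit Df = s·(H − f)/(H − s) = 49900 × (158466.0 − 66) / (158466.0 − 49900) = 49900 × 158400.0 / 108566.0 ≈ 72805 mm.
Depth of field = Df − Dn = 72805 − 37958 ≈ 34847 mm ≈ 34.8 m.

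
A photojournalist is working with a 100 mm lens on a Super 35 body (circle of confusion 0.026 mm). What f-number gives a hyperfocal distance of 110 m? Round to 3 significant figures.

f/3.50

Rearrange H = f²/(N·c) + f for N: N = f² / ((H − f)·c).
N = 100² / ((110000 − 100) × 0.026) = 10000 / 2857 ≈ 3.50.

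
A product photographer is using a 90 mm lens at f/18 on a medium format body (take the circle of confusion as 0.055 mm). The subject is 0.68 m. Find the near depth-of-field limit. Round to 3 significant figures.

Hyperfocal distance H = f²/(N·c) + f = 90²/(18 × 0.055) + 90 = 8100/0.99 + 90 ≈ 8271.8 mm ≈ 8.272 m.
Near limit Dn = s·(H − f)/(H + s − 2f) = 680 × (8271.8 − 90) / (8271.8 + 680 − 2 × 90) = 680 × 8181.8 / 8771.8 ≈ 634.26 mm ≈ 0.634 m.

0.634 m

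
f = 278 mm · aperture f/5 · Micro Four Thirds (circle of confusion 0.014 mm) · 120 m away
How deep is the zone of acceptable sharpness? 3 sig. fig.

Hyperfocal distance H = f²/(N·c) + f = 278²/(5 × 0.014) + 278 = 77284/0.07 + 278 ≈ 1104335.1 mm ≈ 1104 m.
Near limit Dn = s·(H − f)/(H + s − 2f) = 120000 × (1104335.1 − 278) / (1104335.1 + 120000 − 2 × 278) = 120000 × 1104057.1 / 1223779.1 ≈ 108260 mm.
Far limit Df = s·(H − f)/(H − s) = 120000 × (1104335.1 − 278) / (1104335.1 − 120000) = 120000 × 1104057.1 / 984335.1 ≈ 134595 mm.
Depth of field = Df − Dn = 134595 − 108260 ≈ 26335 mm ≈ 26.3 m.

26.3 m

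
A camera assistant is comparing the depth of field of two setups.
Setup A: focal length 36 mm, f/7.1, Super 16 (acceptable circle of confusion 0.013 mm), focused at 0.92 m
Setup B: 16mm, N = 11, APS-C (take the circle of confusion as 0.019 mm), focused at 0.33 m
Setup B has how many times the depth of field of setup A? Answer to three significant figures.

Setup A: H = 36²/(7.1×0.013) + 36 ≈ 14077.2 mm; DoF = Df − Dn = 981.81 − 865.51 ≈ 116.30 mm.
Setup B: H = 16²/(11×0.019) + 16 ≈ 1240.9 mm; DoF = Df − Dn = 443.76 − 262.67 ≈ 181.09 mm.
Ratio = 181.09 / 116.30 ≈ 1.56.

1.56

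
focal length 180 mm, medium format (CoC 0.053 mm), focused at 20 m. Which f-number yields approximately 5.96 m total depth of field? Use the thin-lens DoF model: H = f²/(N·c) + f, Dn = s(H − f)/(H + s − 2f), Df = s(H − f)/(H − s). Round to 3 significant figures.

Write h = H − f = f²/(N·c). The thin-lens limits are Dn = s·h/(h + (s−f)) and Df = s·h/(h − (s−f)), so DoF = Df − Dn = 2·s·(s−f)·h / (h² − (s−f)²).
That is a quadratic in h: DoF·h² − 2·s·(s−f)·h − DoF·(s−f)² = 0 ⇒ h = (s−f)·(s + √(s² + DoF²)) / DoF = 19820 × (20000 + √(20000² + 5960²)) / 5960 = 19820 × (20000 + 20869.2) / 5960 ≈ 135911 mm.
Then N = f²/(c·h) = 180² / (0.053 × 135911) = 32400 / 7203.3 ≈ 4.50.

f/4.50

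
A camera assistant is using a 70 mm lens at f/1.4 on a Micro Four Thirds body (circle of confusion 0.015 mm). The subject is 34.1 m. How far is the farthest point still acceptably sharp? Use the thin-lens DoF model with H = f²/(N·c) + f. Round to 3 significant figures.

39.9 m

Hyperfocal distance H = f²/(N·c) + f = 70²/(1.4 × 0.015) + 70 = 4900/0.021 + 70 ≈ 233403.3 mm ≈ 233.4 m.
Far limit Df = s·(H − f)/(H − s) = 34100 × (233403.3 − 70) / (233403.3 − 34100) = 34100 × 233333.3 / 199303.3 ≈ 39922 mm ≈ 39.9 m.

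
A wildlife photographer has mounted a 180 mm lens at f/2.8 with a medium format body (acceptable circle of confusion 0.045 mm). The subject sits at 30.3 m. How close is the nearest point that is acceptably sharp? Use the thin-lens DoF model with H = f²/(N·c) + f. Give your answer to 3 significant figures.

Hyperfocal distance H = f²/(N·c) + f = 180²/(2.8 × 0.045) + 180 = 32400/0.126 + 180 ≈ 257322.9 mm ≈ 257.3 m.
Near limit Dn = s·(H − f)/(H + s − 2f) = 30300 × (257322.9 − 180) / (257322.9 + 30300 − 2 × 180) = 30300 × 257142.9 / 287262.9 ≈ 27123 mm ≈ 27.1 m.

27.1 m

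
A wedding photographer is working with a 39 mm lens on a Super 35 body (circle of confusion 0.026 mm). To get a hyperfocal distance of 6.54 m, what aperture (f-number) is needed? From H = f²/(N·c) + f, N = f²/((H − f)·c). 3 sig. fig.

Rearrange H = f²/(N·c) + f for N: N = f² / ((H − f)·c).
N = 39² / ((6540 − 39) × 0.026) = 1521 / 169.0 ≈ 9.

f/9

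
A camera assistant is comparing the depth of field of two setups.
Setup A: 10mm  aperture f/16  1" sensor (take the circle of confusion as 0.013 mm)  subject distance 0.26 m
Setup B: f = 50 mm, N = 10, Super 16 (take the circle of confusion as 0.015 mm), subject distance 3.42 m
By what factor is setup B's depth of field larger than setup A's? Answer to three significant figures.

3.89

Setup A: H = 10²/(16×0.013) + 10 ≈ 490.8 mm; DoF = Df − Dn = 541.67 − 171.05 ≈ 370.62 mm.
Setup B: H = 50²/(10×0.015) + 50 ≈ 16716.7 mm; DoF = Df − Dn = 4286.8 − 2844.8 ≈ 1442.0 mm.
Ratio = 1442.0 / 370.62 ≈ 3.89.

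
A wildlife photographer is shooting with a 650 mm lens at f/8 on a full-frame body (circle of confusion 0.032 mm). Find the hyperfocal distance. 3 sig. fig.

1650 m

Hyperfocal distance H = f²/(N·c) + f = 650²/(8 × 0.032) + 650 = 422500/0.256 + 650 ≈ 1651040.6 mm ≈ 1650 m.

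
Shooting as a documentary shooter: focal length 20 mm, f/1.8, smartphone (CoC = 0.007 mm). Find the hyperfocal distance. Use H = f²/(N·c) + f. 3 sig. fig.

Hyperfocal distance H = f²/(N·c) + f = 20²/(1.8 × 0.007) + 20 = 400/0.0126 + 20 ≈ 31766.0 mm ≈ 31.8 m.

31.8 m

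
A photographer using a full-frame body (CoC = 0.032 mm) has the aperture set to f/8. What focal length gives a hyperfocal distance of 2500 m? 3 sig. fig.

800 mm

From H = f²/(N·c) + f, with f ≪ H: f ≈ √(H·N·c) = √(2500000 × 8 × 0.032) = √640000 ≈ 800.0 mm.
The +f correction barely moves this — solving exactly, f² + N·c·f − N·c·H = 0 ⇒ f = (−N·c + √((N·c)² + 4·N·c·H))/2 = (−0.256 + √2560000)/2 ≈ 799.87 mm, so f ≈ 800 mm.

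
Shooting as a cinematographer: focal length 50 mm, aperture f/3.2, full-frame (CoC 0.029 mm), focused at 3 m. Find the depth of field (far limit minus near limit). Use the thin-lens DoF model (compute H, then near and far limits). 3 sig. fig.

0.665 m

Hyperfocal distance H = f²/(N·c) + f = 50²/(3.2 × 0.029) + 50 = 2500/0.0928 + 50 ≈ 26989.7 mm ≈ 26.99 m.
Near limit Dn = s·(H − f)/(H + s − 2f) = 3000 × (26989.7 − 50) / (26989.7 + 3000 − 2 × 50) = 3000 × 26939.7 / 29889.7 ≈ 2703.91 mm.
Far limit Df = s·(H − f)/(H − s) = 3000 × (26989.7 − 50) / (26989.7 − 3000) = 3000 × 26939.7 / 23989.7 ≈ 3368.91 mm.
Depth of field = Df − Dn = 3368.91 − 2703.91 ≈ 665.00 mm ≈ 0.665 m.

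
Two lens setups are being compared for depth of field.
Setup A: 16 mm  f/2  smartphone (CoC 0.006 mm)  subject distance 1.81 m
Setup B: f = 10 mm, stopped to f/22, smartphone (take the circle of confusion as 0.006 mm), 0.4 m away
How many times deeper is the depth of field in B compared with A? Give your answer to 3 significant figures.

Setup A: H = 16²/(2×0.006) + 16 ≈ 21349.3 mm; DoF = Df − Dn = 1976.18 − 1669.60 ≈ 306.58 mm.
Setup B: H = 10²/(22×0.006) + 10 ≈ 767.6 mm; DoF = Df − Dn = 824.40 − 264.06 ≈ 560.34 mm.
Ratio = 560.34 / 306.58 ≈ 1.83.

1.83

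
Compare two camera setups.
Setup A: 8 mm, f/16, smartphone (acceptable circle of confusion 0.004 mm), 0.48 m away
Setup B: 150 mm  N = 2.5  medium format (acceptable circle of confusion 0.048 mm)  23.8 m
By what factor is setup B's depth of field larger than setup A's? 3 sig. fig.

Setup A: H = 8²/(16×0.004) + 8 ≈ 1008.0 mm; DoF = Df − Dn = 909.09 − 326.09 ≈ 583.00 mm.
Setup B: H = 150²/(2.5×0.048) + 150 ≈ 187650.0 mm; DoF = Df − Dn = 27235.3 − 21134.3 ≈ 6101.0 mm.
Ratio = 6101.0 / 583.00 ≈ 10.5.

10.5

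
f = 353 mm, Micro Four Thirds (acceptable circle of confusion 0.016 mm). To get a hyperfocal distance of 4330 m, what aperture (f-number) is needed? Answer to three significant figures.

f/1.80

Rearrange H = f²/(N·c) + f for N: N = f² / ((H − f)·c).
N = 353² / ((4330000 − 353) × 0.016) = 124609 / 69274 ≈ 1.80.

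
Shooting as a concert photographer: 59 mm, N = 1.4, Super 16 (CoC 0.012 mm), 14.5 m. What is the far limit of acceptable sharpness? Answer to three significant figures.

Hyperfocal distance H = f²/(N·c) + f = 59²/(1.4 × 0.012) + 59 = 3481/0.0168 + 59 ≈ 207261.4 mm ≈ 207.3 m.
Far limit Df = s·(H − f)/(H − s) = 14500 × (207261.4 − 59) / (207261.4 − 14500) = 14500 × 207202.4 / 192761.4 ≈ 15586 mm ≈ 15.6 m.

15.6 m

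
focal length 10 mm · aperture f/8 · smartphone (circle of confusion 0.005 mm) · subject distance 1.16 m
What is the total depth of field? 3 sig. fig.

1.35 m

Hyperfocal distance H = f²/(N·c) + f = 10²/(8 × 0.005) + 10 = 100/0.04 + 10 ≈ 2510.0 mm ≈ 2.510 m.
Near limit Dn = s·(H − f)/(H + s − 2f) = 1160 × (2510.0 − 10) / (2510.0 + 1160 − 2 × 10) = 1160 × 2500.0 / 3650.0 ≈ 794.5 mm.
Far limit Df = s·(H − f)/(H − s) = 1160 × (2510.0 − 10) / (2510.0 − 1160) = 1160 × 2500.0 / 1350.0 ≈ 2148.1 mm.
Depth of field = Df − Dn = 2148.1 − 794.5 ≈ 1353.6 mm ≈ 1.35 m.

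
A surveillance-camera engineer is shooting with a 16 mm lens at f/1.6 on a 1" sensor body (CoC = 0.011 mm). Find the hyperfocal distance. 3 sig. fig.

Hyperfocal distance H = f²/(N·c) + f = 16²/(1.6 × 0.011) + 16 = 256/0.0176 + 16 ≈ 14561.5 mm ≈ 14.6 m.

14.6 m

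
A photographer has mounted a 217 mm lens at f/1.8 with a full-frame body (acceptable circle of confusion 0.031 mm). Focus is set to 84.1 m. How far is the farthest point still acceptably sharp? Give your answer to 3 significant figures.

Hyperfocal distance H = f²/(N·c) + f = 217²/(1.8 × 0.031) + 217 = 47089/0.0558 + 217 ≈ 844105.9 mm ≈ 844.1 m.
Far limit Df = s·(H − f)/(H − s) = 84100 × (844105.9 − 217) / (844105.9 − 84100) = 84100 × 843888.9 / 760005.9 ≈ 93382 mm ≈ 93.4 m.

93.4 m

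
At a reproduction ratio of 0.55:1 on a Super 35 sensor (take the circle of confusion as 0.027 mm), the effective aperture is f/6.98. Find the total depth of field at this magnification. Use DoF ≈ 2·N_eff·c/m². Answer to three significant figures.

At magnification m, DoF ≈ 2·N_eff·c/m² = 2 × 6.98 × 0.027 / 0.55² = 0.3769 / 0.3025 ≈ 1.25 mm.

1.25 mm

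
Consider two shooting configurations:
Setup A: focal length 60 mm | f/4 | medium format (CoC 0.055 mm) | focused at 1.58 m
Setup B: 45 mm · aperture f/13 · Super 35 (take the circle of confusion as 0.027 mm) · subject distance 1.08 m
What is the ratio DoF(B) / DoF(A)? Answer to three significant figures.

Setup A: H = 60²/(4×0.055) + 60 ≈ 16423.6 mm; DoF = Df − Dn = 1741.79 − 1445.71 ≈ 296.08 mm.
Setup B: H = 45²/(13×0.027) + 45 ≈ 5814.2 mm; DoF = Df − Dn = 1316.11 − 915.72 ≈ 400.39 mm.
Ratio = 400.39 / 296.08 ≈ 1.35.

1.35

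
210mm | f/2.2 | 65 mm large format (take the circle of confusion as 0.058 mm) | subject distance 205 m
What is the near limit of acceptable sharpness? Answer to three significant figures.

Hyperfocal distance H = f²/(N·c) + f = 210²/(2.2 × 0.058) + 210 = 44100/0.1276 + 210 ≈ 345821.3 mm ≈ 345.8 m.
Near limit Dn = s·(H − f)/(H + s − 2f) = 205000 × (345821.3 − 210) / (345821.3 + 205000 − 2 × 210) = 205000 × 345611.3 / 550401.3 ≈ 128725 mm ≈ 129 m.

129 m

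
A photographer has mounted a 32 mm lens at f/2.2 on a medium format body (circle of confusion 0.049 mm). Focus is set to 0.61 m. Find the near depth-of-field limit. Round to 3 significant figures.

Hyperfocal distance H = f²/(N·c) + f = 32²/(2.2 × 0.049) + 32 = 1024/0.1078 + 32 ≈ 9531.1 mm ≈ 9.531 m.
Near limit Dn = s·(H − f)/(H + s − 2f) = 610 × (9531.1 − 32) / (9531.1 + 610 − 2 × 32) = 610 × 9499.1 / 10077.1 ≈ 575.01 mm ≈ 0.575 m.

0.575 m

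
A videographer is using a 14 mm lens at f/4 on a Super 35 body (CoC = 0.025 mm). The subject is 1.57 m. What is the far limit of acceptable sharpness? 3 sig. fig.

7.62 m

Hyperfocal distance H = f²/(N·c) + f = 14²/(4 × 0.025) + 14 = 196/0.1 + 14 ≈ 1974.0 mm ≈ 1.974 m.
Far limit Df = s·(H − f)/(H − s) = 1570 × (1974.0 − 14) / (1974.0 − 1570) = 1570 × 1960.0 / 404.0 ≈ 7616.8 mm ≈ 7.62 m.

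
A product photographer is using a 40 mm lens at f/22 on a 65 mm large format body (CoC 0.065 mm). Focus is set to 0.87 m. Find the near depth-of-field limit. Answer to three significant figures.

499 mm

Hyperfocal distance H = f²/(N·c) + f = 40²/(22 × 0.065) + 40 = 1600/1.43 + 40 ≈ 1158.9 mm ≈ 1.159 m.
Near limit Dn = s·(H − f)/(H + s − 2f) = 870 × (1158.9 − 40) / (1158.9 + 870 − 2 × 40) = 870 × 1118.9 / 1948.9 ≈ 499.48 mm.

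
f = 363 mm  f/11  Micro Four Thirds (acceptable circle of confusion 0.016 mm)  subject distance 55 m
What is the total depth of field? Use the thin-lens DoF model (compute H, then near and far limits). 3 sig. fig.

Hyperfocal distance H = f²/(N·c) + f = 363²/(11 × 0.016) + 363 = 131769/0.176 + 363 ≈ 749050.5 mm ≈ 749.1 m.
Near limit Dn = s·(H − f)/(H + s − 2f) = 55000 × (749050.5 − 363) / (749050.5 + 55000 − 2 × 363) = 55000 × 748687.5 / 803324.5 ≈ 51259.3 mm.
Far limit Df = s·(H − f)/(H − s) = 55000 × (749050.5 − 363) / (749050.5 − 55000) = 55000 × 748687.5 / 694050.5 ≈ 59329.7 mm.
Depth of field = Df − Dn = 59329.7 − 51259.3 ≈ 8070.4 mm ≈ 8.07 m.

8.07 m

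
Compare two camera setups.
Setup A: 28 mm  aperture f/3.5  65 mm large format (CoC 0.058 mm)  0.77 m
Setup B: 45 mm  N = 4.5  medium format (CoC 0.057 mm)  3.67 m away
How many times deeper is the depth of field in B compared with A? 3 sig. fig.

Setup A: H = 28²/(3.5×0.058) + 28 ≈ 3890.1 mm; DoF = Df − Dn = 953.12 − 645.91 ≈ 307.21 mm.
Setup B: H = 45²/(4.5×0.057) + 45 ≈ 7939.7 mm; DoF = Df − Dn = 6785.8 − 2515.1 ≈ 4270.7 mm.
Ratio = 4270.7 / 307.21 ≈ 13.9.

13.9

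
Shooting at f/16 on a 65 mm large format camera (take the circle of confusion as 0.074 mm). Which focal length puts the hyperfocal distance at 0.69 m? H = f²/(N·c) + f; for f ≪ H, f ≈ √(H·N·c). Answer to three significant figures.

From H = f²/(N·c) + f, with f ≪ H: f ≈ √(H·N·c) = √(690 × 16 × 0.074) = √816.96 ≈ 28.58 mm.
Exact: f² + N·c·f − N·c·H = 0 ⇒ f = (−N·c + √((N·c)² + 4·N·c·H))/2 = (−1.184 + √3269.2)/2 ≈ 27.997 mm ≈ 28.0 mm.

28.0 mm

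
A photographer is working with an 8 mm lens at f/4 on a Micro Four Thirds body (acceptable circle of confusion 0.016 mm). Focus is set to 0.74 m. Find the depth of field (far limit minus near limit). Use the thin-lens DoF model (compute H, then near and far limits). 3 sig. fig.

Hyperfocal distance H = f²/(N·c) + f = 8²/(4 × 0.016) + 8 = 64/0.064 + 8 ≈ 1008.0 mm ≈ 1.008 m.
Near limit Dn = s·(H − f)/(H + s − 2f) = 740 × (1008.0 − 8) / (1008.0 + 740 − 2 × 8) = 740 × 1000.0 / 1732.0 ≈ 427.3 mm.
Far limit Df = s·(H − f)/(H − s) = 740 × (1008.0 − 8) / (1008.0 − 740) = 740 × 1000.0 / 268.0 ≈ 2761.2 mm.
Depth of field = Df − Dn = 2761.2 − 427.3 ≈ 2333.9 mm ≈ 2.33 m.

2.33 m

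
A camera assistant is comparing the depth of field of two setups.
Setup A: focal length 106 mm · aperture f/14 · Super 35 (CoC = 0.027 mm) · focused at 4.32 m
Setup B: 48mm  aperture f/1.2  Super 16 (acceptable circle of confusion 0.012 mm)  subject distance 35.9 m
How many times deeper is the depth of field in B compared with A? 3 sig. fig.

Setup A: H = 106²/(14×0.027) + 106 ≈ 29830.9 mm; DoF = Df − Dn = 5033.6 − 3783.6 ≈ 1250.0 mm.
Setup B: H = 48²/(1.2×0.012) + 48 ≈ 160048.0 mm; DoF = Df − Dn = 46267 − 29328 ≈ 16939 mm.
Ratio = 16939 / 1250.0 ≈ 13.6.

13.6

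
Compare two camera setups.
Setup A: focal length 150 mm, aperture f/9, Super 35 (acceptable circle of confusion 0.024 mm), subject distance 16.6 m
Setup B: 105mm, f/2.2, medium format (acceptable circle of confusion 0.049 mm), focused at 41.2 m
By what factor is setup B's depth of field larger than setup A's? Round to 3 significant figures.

Setup A: H = 150²/(9×0.024) + 150 ≈ 104316.7 mm; DoF = Df − Dn = 19713.1 − 14336.1 ≈ 5377.0 mm.
Setup B: H = 105²/(2.2×0.049) + 105 ≈ 102377.7 mm; DoF = Df − Dn = 68875 − 29390 ≈ 39485 mm.
Ratio = 39485 / 5377.0 ≈ 7.34.

7.34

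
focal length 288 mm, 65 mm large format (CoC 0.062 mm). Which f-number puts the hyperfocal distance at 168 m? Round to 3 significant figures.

Rearrange H = f²/(N·c) + f for N: N = f² / ((H − f)·c).
N = 288² / ((168000 − 288) × 0.062) = 82944 / 10398 ≈ 7.98.

f/7.98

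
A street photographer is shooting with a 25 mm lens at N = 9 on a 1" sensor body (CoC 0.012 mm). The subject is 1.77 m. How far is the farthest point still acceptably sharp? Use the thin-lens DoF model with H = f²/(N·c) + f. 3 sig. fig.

Hyperfocal distance H = f²/(N·c) + f = 25²/(9 × 0.012) + 25 = 625/0.108 + 25 ≈ 5812.0 mm ≈ 5.812 m.
Far limit Df = s·(H − f)/(H − s) = 1770 × (5812.0 − 25) / (5812.0 − 1770) = 1770 × 5787.0 / 4042.0 ≈ 2534.1 mm ≈ 2.53 m.

2.53 m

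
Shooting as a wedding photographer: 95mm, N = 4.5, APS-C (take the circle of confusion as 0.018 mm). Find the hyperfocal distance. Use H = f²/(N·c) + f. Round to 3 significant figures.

Hyperfocal distance H = f²/(N·c) + f = 95²/(4.5 × 0.018) + 95 = 9025/0.081 + 95 ≈ 111514.8 mm ≈ 112 m.

112 m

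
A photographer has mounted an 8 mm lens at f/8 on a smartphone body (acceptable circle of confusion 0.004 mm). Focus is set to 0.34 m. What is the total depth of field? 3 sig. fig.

Hyperfocal distance H = f²/(N·c) + f = 8²/(8 × 0.004) + 8 = 64/0.032 + 8 ≈ 2008.0 mm ≈ 2.008 m.
Near limit Dn = s·(H − f)/(H + s − 2f) = 340 × (2008.0 − 8) / (2008.0 + 340 − 2 × 8) = 340 × 2000.0 / 2332.0 ≈ 291.60 mm.
Far limit Df = s·(H − f)/(H − s) = 340 × (2008.0 − 8) / (2008.0 − 340) = 340 × 2000.0 / 1668.0 ≈ 407.67 mm.
Depth of field = Df − Dn = 407.67 − 291.60 ≈ 116.07 mm.

116 mm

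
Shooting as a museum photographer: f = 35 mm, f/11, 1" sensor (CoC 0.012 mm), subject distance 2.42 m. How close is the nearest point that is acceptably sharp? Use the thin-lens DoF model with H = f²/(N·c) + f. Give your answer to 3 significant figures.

Hyperfocal distance H = f²/(N·c) + f = 35²/(11 × 0.012) + 35 = 1225/0.132 + 35 ≈ 9315.3 mm ≈ 9.315 m.
Near limit Dn = s·(H − f)/(H + s − 2f) = 2420 × (9315.3 − 35) / (9315.3 + 2420 − 2 × 35) = 2420 × 9280.3 / 11665.3 ≈ 1925.2 mm ≈ 1.93 m.

1.93 m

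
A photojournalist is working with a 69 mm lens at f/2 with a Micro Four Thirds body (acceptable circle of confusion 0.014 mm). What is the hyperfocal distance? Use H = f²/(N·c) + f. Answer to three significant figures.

Hyperfocal distance H = f²/(N·c) + f = 69²/(2 × 0.014) + 69 = 4761/0.028 + 69 ≈ 170104.7 mm ≈ 170 m.

170 m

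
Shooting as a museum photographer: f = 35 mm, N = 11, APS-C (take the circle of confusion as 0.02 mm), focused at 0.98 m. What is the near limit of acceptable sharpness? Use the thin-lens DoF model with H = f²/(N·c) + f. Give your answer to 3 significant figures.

Hyperfocal distance H = f²/(N·c) + f = 35²/(11 × 0.02) + 35 = 1225/0.22 + 35 ≈ 5603.2 mm ≈ 5.603 m.
Near limit Dn = s·(H − f)/(H + s − 2f) = 980 × (5603.2 − 35) / (5603.2 + 980 − 2 × 35) = 980 × 5568.2 / 6513.2 ≈ 837.81 mm ≈ 0.838 m.

0.838 m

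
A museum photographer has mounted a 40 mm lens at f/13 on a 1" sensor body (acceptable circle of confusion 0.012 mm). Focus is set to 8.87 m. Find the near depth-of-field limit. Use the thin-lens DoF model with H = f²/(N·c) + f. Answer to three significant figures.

Hyperfocal distance H = f²/(N·c) + f = 40²/(13 × 0.012) + 40 = 1600/0.156 + 40 ≈ 10296.4 mm ≈ 10.30 m.
Near limit Dn = s·(H − f)/(H + s − 2f) = 8870 × (10296.4 − 40) / (10296.4 + 8870 − 2 × 40) = 8870 × 10256.4 / 19086.4 ≈ 4766.4 mm ≈ 4.77 m.

4.77 m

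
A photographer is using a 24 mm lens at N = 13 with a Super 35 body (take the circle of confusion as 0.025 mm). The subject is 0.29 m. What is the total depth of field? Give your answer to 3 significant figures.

Hyperfocal distance H = f²/(N·c) + f = 24²/(13 × 0.025) + 24 = 576/0.325 + 24 ≈ 1796.3 mm ≈ 1.796 m.
Near limit Dn = s·(H − f)/(H + s − 2f) = 290 × (1796.3 − 24) / (1796.3 + 290 − 2 × 24) = 290 × 1772.3 / 2038.3 ≈ 252.155 mm.
Far limit Df = s·(H − f)/(H − s) = 290 × (1796.3 − 24) / (1796.3 − 290) = 290 × 1772.3 / 1506.3 ≈ 341.211 mm.
Depth of field = Df − Dn = 341.211 − 252.155 ≈ 89.056 mm.

89.1 mm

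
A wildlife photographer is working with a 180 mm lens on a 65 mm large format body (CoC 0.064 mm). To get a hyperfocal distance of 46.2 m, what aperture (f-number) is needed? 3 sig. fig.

f/11

Rearrange H = f²/(N·c) + f for N: N = f² / ((H − f)·c).
N = 180² / ((46200 − 180) × 0.064) = 32400 / 2945 ≈ 11.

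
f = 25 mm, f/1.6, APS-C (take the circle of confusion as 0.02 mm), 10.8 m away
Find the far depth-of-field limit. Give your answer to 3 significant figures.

Hyperfocal distance H = f²/(N·c) + f = 25²/(1.6 × 0.02) + 25 = 625/0.032 + 25 ≈ 19556.2 mm ≈ 19.56 m.
Far limit Df = s·(H − f)/(H − s) = 10800 × (19556.2 − 25) / (19556.2 − 10800) = 10800 × 19531.2 / 8756.2 ≈ 24090 mm ≈ 24.1 m.

24.1 m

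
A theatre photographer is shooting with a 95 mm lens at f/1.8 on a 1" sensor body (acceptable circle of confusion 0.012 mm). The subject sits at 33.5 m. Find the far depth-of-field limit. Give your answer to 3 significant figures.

Hyperfocal distance H = f²/(N·c) + f = 95²/(1.8 × 0.012) + 95 = 9025/0.0216 + 95 ≈ 417919.1 mm ≈ 417.9 m.
Far limit Df = s·(H − f)/(H − s) = 33500 × (417919.1 − 95) / (417919.1 − 33500) = 33500 × 417824.1 / 384419.1 ≈ 36411 mm ≈ 36.4 m.

36.4 m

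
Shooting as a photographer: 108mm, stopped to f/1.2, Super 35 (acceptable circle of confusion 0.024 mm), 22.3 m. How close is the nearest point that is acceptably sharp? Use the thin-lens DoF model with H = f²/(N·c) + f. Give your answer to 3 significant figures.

Hyperfocal distance H = f²/(N·c) + f = 108²/(1.2 × 0.024) + 108 = 11664/0.0288 + 108 ≈ 405108.0 mm ≈ 405.1 m.
Near limit Dn = s·(H − f)/(H + s − 2f) = 22300 × (405108.0 − 108) / (405108.0 + 22300 − 2 × 108) = 22300 × 405000.0 / 427192.0 ≈ 21142 mm ≈ 21.1 m.

21.1 m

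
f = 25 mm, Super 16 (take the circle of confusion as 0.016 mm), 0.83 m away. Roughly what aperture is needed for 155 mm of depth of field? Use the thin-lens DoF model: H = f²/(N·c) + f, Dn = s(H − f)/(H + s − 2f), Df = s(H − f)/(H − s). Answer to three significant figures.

Write h = H − f = f²/(N·c). The thin-lens limits are Dn = s·h/(h + (s−f)) and Df = s·h/(h − (s−f)), so DoF = Df − Dn = 2·s·(s−f)·h / (h² − (s−f)²).
That is a quadratic in h: DoF·h² − 2·s·(s−f)·h − DoF·(s−f)² = 0 ⇒ h = (s−f)·(s + √(s² + DoF²)) / DoF = 805 × (830 + √(830² + 155²)) / 155 = 805 × (830 + 844.349) / 155 ≈ 8695.8 mm.
Then N = f²/(c·h) = 25² / (0.016 × 8695.8) = 625 / 139.13 ≈ 4.49.

f/4.49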